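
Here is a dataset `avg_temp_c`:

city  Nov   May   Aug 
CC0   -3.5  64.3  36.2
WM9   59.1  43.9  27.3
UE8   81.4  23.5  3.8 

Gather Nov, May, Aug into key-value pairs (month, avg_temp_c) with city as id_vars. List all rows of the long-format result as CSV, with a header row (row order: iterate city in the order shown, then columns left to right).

city,month,avg_temp_c
CC0,Nov,-3.5
CC0,May,64.3
CC0,Aug,36.2
WM9,Nov,59.1
WM9,May,43.9
WM9,Aug,27.3
UE8,Nov,81.4
UE8,May,23.5
UE8,Aug,3.8

Each (city, column) pair becomes one row: 3 × 3 = 9 rows.
For example, (CC0, Nov) → avg_temp_c=-3.5.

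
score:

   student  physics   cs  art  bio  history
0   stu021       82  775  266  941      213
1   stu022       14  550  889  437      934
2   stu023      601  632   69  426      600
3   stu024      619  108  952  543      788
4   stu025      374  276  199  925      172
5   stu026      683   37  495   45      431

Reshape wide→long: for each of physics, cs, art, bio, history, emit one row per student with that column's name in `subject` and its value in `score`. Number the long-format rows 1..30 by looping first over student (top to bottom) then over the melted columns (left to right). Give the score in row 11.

30 rows total (6 × 5). Row 11: index ⌊(11-1)/5⌋ = 2 into student → stu023; (11-1) mod 5 = 0 into the melted columns → physics.
So row 11 is (stu023, physics, 601); score = 601.

601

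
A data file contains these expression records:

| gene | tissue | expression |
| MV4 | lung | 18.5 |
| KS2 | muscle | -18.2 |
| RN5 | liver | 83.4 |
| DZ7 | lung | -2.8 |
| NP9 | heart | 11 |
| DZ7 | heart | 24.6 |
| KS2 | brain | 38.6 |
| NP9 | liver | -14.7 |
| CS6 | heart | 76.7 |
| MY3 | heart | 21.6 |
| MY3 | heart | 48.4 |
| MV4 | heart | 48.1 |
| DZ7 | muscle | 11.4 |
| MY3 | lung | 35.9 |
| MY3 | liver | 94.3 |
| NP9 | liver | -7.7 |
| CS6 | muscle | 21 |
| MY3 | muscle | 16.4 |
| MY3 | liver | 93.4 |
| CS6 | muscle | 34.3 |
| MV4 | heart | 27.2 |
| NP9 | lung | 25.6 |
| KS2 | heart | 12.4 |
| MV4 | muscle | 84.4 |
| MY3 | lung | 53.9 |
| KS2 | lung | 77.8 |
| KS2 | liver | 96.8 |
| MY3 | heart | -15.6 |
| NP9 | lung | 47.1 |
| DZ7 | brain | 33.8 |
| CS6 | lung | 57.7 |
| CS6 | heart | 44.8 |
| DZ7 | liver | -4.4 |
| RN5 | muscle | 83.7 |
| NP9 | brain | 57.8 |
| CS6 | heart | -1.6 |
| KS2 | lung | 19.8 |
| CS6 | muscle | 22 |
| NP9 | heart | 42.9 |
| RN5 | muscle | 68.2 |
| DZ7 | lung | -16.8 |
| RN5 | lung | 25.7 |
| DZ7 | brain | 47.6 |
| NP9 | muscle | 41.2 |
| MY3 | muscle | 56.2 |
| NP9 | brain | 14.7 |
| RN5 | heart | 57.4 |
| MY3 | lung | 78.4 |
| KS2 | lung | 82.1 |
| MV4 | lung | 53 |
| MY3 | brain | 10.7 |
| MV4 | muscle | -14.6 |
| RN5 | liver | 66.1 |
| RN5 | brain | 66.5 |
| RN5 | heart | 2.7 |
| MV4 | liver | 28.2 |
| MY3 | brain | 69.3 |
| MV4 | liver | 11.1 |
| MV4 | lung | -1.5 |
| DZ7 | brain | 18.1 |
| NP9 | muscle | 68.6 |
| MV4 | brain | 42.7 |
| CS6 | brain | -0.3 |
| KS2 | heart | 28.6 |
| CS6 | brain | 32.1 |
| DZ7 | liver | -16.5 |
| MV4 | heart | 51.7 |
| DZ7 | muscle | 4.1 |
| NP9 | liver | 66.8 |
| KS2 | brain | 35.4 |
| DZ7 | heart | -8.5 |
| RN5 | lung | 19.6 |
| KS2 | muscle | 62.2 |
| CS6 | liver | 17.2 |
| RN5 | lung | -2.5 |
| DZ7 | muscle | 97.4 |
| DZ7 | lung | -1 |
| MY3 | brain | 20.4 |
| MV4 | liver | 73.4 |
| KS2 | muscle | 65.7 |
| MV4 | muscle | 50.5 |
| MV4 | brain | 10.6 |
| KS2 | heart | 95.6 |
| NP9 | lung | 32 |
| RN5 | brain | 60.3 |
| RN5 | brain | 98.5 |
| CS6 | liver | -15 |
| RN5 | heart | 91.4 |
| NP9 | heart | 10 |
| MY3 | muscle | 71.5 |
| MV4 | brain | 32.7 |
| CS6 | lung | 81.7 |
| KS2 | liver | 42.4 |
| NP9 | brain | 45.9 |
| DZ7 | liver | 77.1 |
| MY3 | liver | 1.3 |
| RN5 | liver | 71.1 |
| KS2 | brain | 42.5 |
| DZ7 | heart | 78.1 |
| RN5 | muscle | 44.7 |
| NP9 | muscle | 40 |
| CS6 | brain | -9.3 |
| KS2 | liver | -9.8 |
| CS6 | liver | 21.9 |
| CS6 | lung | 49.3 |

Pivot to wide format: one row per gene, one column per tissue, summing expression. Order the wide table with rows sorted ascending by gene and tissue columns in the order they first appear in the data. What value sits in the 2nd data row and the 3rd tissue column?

With rows sorted ascending by gene, row 2 is gene=DZ7. tissue columns in first-appearance order: lung, muscle, liver, heart, brain; column 3 is liver.
Long rows with gene=DZ7, tissue=liver: -4.4 + -16.5 + 77.1 = 56.2.

56.2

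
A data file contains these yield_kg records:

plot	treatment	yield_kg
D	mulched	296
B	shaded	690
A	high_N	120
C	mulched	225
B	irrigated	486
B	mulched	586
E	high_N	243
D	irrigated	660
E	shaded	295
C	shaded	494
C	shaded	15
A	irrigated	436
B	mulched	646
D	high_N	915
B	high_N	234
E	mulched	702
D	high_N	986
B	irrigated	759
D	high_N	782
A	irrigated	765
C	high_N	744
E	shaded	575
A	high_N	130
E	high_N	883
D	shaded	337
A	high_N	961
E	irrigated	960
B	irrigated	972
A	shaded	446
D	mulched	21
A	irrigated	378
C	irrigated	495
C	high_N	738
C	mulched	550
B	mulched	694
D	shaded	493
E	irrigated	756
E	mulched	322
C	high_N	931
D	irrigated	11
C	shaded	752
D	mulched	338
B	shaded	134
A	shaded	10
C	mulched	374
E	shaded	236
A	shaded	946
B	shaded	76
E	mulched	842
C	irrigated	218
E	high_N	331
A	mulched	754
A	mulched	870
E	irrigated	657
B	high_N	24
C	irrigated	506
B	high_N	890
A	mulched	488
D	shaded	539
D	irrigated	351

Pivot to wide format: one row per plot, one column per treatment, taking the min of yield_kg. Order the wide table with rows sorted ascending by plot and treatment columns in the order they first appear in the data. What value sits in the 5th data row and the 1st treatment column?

With rows sorted ascending by plot, row 5 is plot=E. treatment columns in first-appearance order: mulched, shaded, high_N, irrigated; column 1 is mulched.
Long rows with plot=E, treatment=mulched: min(702, 322, 842) = 322.

322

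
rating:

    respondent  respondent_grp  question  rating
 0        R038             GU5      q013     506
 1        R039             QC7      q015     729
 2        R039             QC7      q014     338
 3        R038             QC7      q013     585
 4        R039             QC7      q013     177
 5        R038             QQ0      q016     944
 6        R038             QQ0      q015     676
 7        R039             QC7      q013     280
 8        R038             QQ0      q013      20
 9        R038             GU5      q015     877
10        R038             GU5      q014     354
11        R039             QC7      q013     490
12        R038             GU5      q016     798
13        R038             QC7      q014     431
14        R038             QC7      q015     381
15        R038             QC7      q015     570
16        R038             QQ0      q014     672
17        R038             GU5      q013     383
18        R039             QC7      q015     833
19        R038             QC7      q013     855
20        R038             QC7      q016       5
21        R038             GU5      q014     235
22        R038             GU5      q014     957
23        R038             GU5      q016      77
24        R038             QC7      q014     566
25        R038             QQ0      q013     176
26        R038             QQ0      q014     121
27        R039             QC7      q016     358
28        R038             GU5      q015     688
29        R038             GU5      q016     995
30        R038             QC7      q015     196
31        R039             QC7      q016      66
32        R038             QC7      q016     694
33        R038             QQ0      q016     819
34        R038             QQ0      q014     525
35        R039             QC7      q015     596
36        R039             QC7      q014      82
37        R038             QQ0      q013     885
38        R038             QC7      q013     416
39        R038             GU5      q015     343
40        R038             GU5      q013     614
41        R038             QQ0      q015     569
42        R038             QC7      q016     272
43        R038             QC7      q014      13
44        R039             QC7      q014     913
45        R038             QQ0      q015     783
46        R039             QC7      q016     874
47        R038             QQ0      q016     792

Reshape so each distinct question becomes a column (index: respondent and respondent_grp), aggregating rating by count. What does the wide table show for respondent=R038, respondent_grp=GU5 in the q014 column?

3

Rows with respondent=R038, respondent_grp=GU5 and question=q014: rating values are 354, 235, 957.
3 rows match — count = 3.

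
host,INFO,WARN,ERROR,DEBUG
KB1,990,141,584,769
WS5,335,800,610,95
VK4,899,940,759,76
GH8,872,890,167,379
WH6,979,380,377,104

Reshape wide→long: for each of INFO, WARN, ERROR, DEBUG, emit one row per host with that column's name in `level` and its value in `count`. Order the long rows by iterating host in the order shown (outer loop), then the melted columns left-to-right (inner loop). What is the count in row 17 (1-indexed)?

20 rows total (5 × 4). Row 17: index ⌊(17-1)/4⌋ = 4 into host → WH6; (17-1) mod 4 = 0 into the melted columns → INFO.
So row 17 is (WH6, INFO, 979); count = 979.

979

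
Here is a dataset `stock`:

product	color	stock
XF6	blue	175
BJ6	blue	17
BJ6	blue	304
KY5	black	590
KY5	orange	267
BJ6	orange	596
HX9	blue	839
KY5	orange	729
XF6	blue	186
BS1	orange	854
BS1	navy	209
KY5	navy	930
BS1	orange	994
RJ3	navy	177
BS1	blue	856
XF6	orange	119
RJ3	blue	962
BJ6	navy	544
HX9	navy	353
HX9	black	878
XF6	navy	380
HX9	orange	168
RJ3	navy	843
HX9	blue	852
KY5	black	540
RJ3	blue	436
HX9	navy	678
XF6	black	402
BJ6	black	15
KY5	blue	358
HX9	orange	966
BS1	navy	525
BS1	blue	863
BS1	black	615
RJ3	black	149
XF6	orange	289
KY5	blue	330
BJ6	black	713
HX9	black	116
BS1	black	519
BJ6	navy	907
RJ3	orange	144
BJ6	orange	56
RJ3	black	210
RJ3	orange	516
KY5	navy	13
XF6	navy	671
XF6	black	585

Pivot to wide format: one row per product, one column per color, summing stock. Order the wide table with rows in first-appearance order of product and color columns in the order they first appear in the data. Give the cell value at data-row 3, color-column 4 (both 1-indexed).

With rows in first-appearance order of product, row 3 is product=KY5. color columns in first-appearance order: blue, black, orange, navy; column 4 is navy.
Long rows with product=KY5, color=navy: 930 + 13 = 943.

943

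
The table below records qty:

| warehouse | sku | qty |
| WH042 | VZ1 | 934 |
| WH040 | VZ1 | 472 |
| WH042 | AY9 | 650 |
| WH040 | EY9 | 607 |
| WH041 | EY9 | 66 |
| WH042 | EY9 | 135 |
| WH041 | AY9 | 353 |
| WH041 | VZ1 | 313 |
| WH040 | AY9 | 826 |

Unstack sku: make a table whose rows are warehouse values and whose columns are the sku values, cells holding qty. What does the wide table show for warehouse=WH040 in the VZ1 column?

Wide layout: rows indexed by warehouse, columns are the 3 distinct sku values (VZ1, AY9, EY9).
Cell (warehouse=WH040, sku=VZ1) draws from the long row where warehouse=WH040 and sku=VZ1, which has qty=472.

472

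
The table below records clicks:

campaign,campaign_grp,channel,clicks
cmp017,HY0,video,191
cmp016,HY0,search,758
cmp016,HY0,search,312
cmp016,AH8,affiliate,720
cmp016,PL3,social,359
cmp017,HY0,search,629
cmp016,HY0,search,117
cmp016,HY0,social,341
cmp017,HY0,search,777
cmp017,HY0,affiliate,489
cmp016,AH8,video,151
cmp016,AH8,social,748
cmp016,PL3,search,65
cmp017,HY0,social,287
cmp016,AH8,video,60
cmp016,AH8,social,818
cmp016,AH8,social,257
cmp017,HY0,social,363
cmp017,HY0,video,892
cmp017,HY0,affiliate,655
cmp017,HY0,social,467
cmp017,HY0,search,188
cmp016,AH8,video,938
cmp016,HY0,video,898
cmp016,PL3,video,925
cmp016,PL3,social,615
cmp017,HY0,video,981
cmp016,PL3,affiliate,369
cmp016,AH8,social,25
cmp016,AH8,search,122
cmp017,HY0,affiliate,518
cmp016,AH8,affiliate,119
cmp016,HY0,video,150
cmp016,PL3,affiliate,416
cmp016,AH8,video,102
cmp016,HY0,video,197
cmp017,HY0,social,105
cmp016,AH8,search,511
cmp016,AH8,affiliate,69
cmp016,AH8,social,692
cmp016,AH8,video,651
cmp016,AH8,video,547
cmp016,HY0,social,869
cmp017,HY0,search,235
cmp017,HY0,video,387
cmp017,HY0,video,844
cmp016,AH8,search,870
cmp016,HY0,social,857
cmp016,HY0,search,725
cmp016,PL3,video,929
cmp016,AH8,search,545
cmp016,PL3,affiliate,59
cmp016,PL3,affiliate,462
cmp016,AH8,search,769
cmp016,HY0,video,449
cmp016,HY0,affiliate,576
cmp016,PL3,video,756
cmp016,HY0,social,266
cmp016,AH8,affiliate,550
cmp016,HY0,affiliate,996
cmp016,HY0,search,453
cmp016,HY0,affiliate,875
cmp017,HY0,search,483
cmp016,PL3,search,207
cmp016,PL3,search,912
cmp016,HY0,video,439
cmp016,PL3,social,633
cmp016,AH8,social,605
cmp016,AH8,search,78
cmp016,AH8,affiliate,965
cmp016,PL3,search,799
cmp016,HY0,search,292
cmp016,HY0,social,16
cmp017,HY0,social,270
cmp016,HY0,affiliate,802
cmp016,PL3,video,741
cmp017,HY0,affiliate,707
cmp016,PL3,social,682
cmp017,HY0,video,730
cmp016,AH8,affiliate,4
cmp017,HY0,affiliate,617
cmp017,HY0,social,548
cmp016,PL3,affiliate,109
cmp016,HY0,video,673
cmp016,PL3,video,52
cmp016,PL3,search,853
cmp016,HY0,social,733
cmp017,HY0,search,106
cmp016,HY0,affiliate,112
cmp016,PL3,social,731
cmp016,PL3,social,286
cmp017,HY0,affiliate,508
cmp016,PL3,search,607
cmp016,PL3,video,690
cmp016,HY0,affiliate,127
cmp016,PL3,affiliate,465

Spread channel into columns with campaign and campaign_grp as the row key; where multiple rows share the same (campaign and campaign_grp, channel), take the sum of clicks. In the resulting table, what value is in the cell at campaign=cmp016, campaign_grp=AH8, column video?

2449

Rows with campaign=cmp016, campaign_grp=AH8 and channel=video: clicks values are 151, 60, 938, 102, 651, 547.
151 + 60 + 938 + 102 + 651 + 547 = 2449.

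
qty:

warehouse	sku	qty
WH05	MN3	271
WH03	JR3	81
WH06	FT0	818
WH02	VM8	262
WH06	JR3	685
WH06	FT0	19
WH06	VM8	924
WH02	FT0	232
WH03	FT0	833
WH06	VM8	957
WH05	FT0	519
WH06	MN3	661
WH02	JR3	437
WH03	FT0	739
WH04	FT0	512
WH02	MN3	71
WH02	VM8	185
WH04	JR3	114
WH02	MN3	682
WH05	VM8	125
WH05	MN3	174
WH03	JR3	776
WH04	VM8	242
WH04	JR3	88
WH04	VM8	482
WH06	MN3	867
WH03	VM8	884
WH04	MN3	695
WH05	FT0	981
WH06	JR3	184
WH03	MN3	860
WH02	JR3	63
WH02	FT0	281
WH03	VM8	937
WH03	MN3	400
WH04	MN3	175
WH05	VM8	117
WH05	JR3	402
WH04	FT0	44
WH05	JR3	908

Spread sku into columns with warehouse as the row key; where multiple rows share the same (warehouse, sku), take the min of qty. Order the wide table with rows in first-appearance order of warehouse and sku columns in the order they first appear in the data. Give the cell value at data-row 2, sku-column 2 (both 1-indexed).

81

With rows in first-appearance order of warehouse, row 2 is warehouse=WH03. sku columns in first-appearance order: MN3, JR3, FT0, VM8; column 2 is JR3.
Long rows with warehouse=WH03, sku=JR3: min(81, 776) = 81.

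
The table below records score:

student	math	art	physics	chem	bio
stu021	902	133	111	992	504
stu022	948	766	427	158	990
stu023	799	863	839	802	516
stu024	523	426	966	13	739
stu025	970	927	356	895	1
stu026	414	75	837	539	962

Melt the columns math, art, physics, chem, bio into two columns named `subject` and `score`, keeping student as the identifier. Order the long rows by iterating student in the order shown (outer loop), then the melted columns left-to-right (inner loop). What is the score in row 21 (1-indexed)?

970

30 rows total (6 × 5). Row 21: index ⌊(21-1)/5⌋ = 4 into student → stu025; (21-1) mod 5 = 0 into the melted columns → math.
So row 21 is (stu025, math, 970); score = 970.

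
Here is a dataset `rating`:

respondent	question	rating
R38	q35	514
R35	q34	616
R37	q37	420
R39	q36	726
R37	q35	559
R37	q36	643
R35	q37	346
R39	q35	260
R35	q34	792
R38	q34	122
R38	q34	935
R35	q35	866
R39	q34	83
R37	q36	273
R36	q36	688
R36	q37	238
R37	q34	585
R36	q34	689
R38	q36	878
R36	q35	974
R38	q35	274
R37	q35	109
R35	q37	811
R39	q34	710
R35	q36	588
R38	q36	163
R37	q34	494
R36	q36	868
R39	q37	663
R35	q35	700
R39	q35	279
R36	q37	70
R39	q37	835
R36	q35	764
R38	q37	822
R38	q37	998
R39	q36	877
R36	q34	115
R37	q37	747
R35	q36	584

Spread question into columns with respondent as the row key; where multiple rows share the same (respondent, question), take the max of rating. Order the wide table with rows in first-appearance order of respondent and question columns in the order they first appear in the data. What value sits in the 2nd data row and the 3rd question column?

811

With rows in first-appearance order of respondent, row 2 is respondent=R35. question columns in first-appearance order: q35, q34, q37, q36; column 3 is q37.
Long rows with respondent=R35, question=q37: max(346, 811) = 811.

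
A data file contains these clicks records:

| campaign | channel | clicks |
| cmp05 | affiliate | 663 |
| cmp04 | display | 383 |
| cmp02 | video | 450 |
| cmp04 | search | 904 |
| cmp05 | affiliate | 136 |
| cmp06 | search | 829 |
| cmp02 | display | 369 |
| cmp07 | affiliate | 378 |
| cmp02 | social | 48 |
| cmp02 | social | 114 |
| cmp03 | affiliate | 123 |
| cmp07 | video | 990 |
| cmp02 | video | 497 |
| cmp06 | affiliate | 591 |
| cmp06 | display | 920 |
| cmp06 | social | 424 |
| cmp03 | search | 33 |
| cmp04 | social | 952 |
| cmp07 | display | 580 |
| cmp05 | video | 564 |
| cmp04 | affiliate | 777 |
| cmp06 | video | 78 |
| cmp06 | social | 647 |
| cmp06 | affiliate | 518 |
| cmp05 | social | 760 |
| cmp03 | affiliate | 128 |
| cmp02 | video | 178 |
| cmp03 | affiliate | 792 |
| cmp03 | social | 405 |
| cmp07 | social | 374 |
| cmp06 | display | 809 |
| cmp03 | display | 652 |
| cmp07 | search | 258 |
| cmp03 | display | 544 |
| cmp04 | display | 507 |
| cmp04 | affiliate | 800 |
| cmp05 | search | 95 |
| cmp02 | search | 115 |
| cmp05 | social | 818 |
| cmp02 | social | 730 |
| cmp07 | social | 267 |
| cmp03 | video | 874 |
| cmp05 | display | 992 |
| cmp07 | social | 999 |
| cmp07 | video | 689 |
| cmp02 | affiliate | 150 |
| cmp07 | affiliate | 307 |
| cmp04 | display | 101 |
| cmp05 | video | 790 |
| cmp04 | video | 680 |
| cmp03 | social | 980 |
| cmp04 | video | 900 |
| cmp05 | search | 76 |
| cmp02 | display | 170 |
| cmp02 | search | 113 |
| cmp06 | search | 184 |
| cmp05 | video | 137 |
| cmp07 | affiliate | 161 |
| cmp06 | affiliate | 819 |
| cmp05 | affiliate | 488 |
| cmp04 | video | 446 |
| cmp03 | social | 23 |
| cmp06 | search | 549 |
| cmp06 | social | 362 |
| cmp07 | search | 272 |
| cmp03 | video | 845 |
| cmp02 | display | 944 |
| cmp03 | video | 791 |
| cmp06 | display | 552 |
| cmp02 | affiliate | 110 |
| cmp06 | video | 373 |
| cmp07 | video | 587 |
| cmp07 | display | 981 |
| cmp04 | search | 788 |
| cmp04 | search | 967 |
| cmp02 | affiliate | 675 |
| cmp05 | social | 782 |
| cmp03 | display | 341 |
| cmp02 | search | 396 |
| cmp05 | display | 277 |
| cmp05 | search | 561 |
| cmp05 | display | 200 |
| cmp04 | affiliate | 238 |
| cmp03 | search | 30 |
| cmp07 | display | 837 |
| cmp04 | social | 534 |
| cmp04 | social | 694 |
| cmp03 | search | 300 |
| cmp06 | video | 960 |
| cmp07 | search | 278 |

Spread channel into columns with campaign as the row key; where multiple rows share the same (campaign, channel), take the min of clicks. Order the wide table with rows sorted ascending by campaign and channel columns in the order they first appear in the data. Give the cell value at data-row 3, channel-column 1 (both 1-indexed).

With rows sorted ascending by campaign, row 3 is campaign=cmp04. channel columns in first-appearance order: affiliate, display, video, search, social; column 1 is affiliate.
Long rows with campaign=cmp04, channel=affiliate: min(777, 800, 238) = 238.

238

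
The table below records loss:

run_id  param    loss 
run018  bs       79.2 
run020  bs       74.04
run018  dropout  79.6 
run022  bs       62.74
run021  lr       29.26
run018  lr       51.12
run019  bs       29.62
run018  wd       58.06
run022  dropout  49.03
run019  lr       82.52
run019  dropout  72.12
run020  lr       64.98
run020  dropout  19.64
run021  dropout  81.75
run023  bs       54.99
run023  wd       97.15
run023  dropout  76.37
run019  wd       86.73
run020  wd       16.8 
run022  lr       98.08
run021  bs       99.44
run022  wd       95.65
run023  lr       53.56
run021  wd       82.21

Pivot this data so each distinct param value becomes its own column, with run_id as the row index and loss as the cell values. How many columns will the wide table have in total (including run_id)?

5

1 column for run_id plus 4 distinct param values → 5 columns.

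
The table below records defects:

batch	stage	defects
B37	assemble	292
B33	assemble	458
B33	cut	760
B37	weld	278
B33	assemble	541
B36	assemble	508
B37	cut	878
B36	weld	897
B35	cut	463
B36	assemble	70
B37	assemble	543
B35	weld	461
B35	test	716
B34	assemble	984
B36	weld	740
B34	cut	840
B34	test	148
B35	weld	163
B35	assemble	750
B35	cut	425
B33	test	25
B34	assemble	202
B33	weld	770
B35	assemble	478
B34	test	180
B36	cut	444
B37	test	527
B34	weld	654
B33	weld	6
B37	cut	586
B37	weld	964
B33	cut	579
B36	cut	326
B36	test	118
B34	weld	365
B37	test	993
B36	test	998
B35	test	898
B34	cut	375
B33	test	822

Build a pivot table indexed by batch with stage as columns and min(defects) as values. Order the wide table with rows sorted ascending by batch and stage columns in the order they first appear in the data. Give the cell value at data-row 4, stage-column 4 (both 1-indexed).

118

With rows sorted ascending by batch, row 4 is batch=B36. stage columns in first-appearance order: assemble, cut, weld, test; column 4 is test.
Long rows with batch=B36, stage=test: min(118, 998) = 118.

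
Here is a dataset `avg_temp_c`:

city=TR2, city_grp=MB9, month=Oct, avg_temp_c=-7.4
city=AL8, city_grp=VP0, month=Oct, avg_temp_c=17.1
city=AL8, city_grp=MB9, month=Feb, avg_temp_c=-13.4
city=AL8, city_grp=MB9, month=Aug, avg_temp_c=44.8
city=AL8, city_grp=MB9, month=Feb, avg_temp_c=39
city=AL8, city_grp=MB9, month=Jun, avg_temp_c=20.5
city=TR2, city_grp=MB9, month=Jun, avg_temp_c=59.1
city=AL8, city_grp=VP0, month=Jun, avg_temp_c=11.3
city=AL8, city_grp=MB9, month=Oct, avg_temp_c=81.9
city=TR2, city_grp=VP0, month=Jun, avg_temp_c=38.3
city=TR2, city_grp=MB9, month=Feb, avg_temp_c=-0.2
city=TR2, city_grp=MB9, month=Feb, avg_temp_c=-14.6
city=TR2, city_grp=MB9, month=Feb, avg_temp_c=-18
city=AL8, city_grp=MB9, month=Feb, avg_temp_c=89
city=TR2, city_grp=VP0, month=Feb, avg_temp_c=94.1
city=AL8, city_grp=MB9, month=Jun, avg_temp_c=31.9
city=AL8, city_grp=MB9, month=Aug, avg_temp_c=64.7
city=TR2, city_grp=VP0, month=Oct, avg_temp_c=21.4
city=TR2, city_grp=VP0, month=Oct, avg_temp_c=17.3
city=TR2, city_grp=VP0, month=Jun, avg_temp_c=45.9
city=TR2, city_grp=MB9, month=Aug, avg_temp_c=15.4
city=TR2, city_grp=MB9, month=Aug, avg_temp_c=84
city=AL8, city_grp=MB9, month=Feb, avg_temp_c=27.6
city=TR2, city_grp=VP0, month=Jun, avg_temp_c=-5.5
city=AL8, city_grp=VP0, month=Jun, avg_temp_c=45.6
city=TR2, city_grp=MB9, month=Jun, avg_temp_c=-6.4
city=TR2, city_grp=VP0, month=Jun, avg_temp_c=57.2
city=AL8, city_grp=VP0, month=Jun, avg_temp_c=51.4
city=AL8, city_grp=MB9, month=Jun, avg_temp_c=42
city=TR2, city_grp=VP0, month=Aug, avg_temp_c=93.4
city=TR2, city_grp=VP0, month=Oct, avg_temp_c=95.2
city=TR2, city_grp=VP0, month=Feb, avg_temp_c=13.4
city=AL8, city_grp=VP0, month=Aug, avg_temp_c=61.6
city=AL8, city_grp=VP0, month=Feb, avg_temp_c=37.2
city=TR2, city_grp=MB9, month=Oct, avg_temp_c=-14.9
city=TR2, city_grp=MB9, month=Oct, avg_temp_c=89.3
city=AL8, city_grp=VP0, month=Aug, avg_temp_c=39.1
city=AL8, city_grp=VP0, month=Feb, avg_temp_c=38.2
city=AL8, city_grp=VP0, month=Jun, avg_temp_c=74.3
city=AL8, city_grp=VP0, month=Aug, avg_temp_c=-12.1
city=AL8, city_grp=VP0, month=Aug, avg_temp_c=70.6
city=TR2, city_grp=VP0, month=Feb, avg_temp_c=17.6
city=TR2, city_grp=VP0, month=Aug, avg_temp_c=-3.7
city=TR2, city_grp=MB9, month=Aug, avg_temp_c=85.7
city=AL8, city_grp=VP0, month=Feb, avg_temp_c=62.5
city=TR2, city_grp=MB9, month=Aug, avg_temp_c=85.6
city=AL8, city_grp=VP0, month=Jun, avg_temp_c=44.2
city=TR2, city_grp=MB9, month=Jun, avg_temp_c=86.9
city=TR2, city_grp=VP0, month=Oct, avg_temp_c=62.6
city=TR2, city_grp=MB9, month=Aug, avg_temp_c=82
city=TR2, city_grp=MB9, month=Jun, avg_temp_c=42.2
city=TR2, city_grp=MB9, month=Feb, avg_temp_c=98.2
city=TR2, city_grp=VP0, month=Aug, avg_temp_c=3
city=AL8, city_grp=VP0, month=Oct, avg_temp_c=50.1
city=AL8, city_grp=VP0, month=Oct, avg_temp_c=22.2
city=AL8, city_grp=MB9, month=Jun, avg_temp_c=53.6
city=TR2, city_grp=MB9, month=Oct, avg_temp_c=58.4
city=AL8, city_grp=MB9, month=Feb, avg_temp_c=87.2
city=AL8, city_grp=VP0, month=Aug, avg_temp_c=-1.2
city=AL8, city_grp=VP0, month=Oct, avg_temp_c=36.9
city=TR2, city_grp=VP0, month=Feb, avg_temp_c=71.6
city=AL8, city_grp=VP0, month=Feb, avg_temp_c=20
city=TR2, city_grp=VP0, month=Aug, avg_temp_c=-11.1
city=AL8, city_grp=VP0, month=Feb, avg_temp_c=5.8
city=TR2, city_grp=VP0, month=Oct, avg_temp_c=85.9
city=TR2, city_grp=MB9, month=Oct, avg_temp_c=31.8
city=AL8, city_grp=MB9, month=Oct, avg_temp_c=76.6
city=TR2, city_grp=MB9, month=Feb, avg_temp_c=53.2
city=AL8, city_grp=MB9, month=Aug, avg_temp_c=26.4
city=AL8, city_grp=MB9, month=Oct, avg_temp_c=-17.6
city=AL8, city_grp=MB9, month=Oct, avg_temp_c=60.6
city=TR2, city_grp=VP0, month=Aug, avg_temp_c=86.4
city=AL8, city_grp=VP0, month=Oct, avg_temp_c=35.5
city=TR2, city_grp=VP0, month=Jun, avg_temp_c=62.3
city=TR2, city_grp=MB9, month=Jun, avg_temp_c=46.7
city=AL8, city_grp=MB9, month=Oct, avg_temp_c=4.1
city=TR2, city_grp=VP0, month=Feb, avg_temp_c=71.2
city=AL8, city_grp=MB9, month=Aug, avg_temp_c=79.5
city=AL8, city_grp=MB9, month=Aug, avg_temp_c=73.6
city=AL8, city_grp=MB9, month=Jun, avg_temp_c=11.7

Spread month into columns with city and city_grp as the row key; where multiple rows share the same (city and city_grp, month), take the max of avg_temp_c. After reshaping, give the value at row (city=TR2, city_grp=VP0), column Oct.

Rows with city=TR2, city_grp=VP0 and month=Oct: avg_temp_c values are 21.4, 17.3, 95.2, 62.6, 85.9.
max(21.4, 17.3, 95.2, 62.6, 85.9) = 95.2.

95.2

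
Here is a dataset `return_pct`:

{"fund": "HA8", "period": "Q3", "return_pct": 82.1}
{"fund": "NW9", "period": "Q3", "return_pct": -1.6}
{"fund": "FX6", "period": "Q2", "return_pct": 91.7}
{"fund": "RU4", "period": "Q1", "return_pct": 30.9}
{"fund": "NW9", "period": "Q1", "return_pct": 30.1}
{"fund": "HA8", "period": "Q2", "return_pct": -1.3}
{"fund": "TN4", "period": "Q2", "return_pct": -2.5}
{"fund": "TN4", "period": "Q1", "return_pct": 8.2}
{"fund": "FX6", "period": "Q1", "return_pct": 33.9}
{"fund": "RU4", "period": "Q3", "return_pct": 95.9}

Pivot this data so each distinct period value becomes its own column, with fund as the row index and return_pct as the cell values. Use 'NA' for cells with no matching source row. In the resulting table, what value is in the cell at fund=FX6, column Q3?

No long-format row has fund=FX6 and period=Q3, so the cell is NA.

NA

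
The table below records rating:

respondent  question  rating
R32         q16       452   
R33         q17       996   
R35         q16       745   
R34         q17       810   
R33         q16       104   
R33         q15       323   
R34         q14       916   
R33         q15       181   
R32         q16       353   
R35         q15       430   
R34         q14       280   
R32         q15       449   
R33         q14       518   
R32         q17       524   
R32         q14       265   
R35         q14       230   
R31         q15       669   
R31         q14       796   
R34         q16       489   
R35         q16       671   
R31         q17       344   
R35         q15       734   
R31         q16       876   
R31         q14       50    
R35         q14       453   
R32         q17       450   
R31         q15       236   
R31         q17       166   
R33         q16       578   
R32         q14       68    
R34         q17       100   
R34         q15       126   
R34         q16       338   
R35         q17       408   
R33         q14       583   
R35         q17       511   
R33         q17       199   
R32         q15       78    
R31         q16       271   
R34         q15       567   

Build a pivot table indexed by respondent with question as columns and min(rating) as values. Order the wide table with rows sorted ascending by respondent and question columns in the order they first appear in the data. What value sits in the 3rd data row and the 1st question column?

With rows sorted ascending by respondent, row 3 is respondent=R33. question columns in first-appearance order: q16, q17, q15, q14; column 1 is q16.
Long rows with respondent=R33, question=q16: min(104, 578) = 104.

104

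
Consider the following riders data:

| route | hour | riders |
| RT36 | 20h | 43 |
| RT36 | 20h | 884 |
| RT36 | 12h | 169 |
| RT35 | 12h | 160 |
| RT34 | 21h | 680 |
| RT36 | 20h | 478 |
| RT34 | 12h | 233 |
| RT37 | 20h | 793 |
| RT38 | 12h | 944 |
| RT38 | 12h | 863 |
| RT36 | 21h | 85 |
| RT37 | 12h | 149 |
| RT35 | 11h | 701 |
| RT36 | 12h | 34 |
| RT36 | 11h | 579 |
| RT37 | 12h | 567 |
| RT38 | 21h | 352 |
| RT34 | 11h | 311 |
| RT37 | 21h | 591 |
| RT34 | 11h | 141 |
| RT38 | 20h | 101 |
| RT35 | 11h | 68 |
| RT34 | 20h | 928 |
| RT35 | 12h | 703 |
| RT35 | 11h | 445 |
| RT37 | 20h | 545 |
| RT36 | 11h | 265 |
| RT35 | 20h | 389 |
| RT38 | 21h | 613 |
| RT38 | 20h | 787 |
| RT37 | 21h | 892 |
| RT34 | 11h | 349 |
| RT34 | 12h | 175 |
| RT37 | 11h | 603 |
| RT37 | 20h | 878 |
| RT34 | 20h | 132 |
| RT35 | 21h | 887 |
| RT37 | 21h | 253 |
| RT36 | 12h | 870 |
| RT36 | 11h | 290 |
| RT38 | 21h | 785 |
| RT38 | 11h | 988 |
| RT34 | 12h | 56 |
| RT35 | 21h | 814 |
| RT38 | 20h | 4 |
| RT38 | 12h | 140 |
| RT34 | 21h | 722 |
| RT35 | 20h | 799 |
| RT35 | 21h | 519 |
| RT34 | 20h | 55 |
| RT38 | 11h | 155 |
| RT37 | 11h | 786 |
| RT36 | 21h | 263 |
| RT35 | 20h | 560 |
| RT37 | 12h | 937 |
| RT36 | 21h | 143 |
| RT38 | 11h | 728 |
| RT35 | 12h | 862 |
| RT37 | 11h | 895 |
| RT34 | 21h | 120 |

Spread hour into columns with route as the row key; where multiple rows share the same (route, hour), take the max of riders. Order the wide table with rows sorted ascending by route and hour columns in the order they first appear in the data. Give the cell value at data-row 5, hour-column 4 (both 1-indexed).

988

With rows sorted ascending by route, row 5 is route=RT38. hour columns in first-appearance order: 20h, 12h, 21h, 11h; column 4 is 11h.
Long rows with route=RT38, hour=11h: max(988, 155, 728) = 988.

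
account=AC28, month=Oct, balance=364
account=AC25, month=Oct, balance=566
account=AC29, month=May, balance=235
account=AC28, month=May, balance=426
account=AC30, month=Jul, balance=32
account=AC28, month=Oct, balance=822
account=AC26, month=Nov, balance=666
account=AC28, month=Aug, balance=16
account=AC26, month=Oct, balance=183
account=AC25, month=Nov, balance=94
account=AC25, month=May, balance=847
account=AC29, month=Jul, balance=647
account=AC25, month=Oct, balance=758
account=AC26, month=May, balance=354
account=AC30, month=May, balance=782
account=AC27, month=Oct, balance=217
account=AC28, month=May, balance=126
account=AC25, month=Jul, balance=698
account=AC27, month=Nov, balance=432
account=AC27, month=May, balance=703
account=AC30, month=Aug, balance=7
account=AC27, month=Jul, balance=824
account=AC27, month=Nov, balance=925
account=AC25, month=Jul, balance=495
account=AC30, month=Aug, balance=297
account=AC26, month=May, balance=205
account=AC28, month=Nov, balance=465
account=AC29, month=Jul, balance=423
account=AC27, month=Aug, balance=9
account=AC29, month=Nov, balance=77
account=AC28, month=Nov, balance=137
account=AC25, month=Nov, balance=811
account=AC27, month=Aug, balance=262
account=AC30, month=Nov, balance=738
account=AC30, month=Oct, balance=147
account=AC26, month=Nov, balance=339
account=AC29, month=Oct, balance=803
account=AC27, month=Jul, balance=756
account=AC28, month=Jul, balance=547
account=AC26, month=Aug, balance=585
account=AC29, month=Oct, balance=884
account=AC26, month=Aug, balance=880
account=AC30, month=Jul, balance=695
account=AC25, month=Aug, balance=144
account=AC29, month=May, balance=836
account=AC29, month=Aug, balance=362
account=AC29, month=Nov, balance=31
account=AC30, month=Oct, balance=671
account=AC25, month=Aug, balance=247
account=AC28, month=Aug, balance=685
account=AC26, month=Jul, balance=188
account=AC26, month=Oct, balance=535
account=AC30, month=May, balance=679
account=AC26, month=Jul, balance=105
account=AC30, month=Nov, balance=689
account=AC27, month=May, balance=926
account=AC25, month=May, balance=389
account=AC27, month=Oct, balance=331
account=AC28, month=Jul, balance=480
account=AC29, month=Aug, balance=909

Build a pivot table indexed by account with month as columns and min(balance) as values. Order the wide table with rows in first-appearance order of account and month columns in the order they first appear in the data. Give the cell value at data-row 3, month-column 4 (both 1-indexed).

With rows in first-appearance order of account, row 3 is account=AC29. month columns in first-appearance order: Oct, May, Jul, Nov, Aug; column 4 is Nov.
Long rows with account=AC29, month=Nov: min(77, 31) = 31.

31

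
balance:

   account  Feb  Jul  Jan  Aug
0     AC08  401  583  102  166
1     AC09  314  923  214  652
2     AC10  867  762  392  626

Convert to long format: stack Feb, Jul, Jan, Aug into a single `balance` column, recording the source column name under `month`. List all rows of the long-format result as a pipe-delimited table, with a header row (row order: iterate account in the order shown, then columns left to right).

Each (account, column) pair becomes one row: 3 × 4 = 12 rows.
For example, (AC08, Feb) → balance=401.

| account | month | balance |
| AC08 | Feb | 401 |
| AC08 | Jul | 583 |
| AC08 | Jan | 102 |
| AC08 | Aug | 166 |
| AC09 | Feb | 314 |
| AC09 | Jul | 923 |
| AC09 | Jan | 214 |
| AC09 | Aug | 652 |
| AC10 | Feb | 867 |
| AC10 | Jul | 762 |
| AC10 | Jan | 392 |
| AC10 | Aug | 626 |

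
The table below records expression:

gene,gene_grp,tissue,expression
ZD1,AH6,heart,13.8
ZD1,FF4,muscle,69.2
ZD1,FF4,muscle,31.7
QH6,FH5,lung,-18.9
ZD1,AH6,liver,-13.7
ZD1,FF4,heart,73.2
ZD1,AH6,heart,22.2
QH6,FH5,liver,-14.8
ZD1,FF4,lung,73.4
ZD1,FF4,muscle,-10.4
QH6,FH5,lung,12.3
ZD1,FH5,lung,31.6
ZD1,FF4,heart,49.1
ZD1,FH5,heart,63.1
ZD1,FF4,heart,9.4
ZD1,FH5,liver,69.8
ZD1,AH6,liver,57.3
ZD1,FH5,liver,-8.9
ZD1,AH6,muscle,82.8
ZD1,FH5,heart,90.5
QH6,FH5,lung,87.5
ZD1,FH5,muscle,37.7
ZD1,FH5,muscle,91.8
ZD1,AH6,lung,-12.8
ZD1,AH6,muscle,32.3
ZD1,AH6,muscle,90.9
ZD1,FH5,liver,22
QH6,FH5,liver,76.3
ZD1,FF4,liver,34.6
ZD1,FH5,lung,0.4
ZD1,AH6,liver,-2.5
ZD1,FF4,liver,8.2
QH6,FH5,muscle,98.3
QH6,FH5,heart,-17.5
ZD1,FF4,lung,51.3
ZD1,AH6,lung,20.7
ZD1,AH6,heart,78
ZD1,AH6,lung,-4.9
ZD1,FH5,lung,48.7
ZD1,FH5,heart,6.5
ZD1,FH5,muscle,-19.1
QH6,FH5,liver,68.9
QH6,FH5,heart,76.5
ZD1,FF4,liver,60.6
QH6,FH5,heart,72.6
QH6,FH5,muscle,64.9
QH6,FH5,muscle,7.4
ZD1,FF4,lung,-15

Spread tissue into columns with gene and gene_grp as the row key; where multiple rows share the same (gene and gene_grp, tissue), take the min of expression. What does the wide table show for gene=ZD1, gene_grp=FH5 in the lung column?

0.4

Rows with gene=ZD1, gene_grp=FH5 and tissue=lung: expression values are 31.6, 0.4, 48.7.
min(31.6, 0.4, 48.7) = 0.4.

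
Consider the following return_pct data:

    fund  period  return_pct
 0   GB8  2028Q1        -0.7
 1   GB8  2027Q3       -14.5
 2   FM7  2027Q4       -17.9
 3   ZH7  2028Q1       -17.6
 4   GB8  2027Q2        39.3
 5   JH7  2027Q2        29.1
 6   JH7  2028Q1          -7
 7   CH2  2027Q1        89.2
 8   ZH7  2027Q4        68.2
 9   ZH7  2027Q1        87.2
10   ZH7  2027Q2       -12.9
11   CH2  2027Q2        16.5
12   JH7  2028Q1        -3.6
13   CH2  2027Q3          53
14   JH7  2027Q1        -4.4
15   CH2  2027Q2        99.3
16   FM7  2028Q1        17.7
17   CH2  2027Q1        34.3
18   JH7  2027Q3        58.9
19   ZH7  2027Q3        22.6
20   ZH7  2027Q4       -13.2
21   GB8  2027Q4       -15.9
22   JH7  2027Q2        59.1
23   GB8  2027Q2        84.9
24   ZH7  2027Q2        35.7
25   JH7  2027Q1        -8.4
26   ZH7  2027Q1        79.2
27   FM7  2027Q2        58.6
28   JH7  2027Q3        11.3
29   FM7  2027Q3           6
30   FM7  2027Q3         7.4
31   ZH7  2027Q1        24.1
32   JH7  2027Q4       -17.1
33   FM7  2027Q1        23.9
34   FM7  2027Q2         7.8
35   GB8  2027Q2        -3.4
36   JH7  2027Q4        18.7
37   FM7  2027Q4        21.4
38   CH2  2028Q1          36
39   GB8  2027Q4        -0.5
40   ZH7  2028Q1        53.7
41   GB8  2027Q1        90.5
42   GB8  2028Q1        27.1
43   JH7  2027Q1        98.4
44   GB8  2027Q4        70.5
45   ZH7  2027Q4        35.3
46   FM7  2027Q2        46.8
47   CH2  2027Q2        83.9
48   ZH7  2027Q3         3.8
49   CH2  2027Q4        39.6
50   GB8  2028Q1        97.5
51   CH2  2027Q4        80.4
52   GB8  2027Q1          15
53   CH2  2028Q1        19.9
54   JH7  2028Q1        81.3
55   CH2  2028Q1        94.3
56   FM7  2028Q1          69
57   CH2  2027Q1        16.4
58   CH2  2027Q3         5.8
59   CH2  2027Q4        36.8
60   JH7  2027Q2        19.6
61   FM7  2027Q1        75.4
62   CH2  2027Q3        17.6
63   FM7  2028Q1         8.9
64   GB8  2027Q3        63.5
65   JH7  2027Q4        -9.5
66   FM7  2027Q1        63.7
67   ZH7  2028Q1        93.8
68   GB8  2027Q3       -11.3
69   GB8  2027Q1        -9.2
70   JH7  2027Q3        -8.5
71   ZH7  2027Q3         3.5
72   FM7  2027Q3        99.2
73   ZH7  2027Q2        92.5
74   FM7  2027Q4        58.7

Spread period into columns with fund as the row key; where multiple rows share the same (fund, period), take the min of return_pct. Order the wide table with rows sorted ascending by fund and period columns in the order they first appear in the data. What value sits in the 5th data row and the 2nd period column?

3.5

With rows sorted ascending by fund, row 5 is fund=ZH7. period columns in first-appearance order: 2028Q1, 2027Q3, 2027Q4, 2027Q2, 2027Q1; column 2 is 2027Q3.
Long rows with fund=ZH7, period=2027Q3: min(22.6, 3.8, 3.5) = 3.5.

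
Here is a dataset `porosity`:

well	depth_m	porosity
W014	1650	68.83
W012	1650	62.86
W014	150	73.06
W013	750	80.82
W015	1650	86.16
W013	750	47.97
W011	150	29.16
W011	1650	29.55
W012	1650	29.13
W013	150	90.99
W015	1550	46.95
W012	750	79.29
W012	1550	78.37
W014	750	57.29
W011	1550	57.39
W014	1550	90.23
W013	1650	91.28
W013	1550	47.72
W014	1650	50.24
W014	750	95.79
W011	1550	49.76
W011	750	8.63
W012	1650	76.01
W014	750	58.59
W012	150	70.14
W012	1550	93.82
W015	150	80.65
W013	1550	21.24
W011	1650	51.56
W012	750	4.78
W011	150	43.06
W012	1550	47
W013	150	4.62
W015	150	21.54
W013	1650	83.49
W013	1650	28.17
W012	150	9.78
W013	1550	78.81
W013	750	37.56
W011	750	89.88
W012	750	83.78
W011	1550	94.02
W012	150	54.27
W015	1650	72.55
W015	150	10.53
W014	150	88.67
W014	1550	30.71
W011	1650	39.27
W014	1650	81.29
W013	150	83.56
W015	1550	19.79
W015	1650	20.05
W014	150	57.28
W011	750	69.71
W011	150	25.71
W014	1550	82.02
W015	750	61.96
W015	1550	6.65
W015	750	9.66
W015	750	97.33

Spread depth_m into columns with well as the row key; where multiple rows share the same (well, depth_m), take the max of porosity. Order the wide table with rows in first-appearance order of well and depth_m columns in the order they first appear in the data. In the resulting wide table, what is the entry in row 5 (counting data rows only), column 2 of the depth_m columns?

43.06

With rows in first-appearance order of well, row 5 is well=W011. depth_m columns in first-appearance order: 1650, 150, 750, 1550; column 2 is 150.
Long rows with well=W011, depth_m=150: max(29.16, 43.06, 25.71) = 43.06.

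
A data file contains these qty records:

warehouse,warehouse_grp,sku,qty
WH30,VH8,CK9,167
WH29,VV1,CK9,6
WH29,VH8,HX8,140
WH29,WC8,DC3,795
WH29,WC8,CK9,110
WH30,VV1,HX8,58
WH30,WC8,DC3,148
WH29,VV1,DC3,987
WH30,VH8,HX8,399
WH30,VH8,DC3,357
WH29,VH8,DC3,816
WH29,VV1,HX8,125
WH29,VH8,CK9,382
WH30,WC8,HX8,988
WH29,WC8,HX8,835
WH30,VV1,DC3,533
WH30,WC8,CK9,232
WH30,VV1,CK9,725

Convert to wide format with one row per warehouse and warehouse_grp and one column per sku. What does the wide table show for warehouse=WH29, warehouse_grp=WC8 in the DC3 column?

795

Wide layout: rows indexed by warehouse and warehouse_grp, columns are the 3 distinct sku values (CK9, HX8, DC3).
Cell (warehouse=WH29, warehouse_grp=WC8, sku=DC3) draws from the long row where warehouse=WH29, warehouse_grp=WC8 and sku=DC3, which has qty=795.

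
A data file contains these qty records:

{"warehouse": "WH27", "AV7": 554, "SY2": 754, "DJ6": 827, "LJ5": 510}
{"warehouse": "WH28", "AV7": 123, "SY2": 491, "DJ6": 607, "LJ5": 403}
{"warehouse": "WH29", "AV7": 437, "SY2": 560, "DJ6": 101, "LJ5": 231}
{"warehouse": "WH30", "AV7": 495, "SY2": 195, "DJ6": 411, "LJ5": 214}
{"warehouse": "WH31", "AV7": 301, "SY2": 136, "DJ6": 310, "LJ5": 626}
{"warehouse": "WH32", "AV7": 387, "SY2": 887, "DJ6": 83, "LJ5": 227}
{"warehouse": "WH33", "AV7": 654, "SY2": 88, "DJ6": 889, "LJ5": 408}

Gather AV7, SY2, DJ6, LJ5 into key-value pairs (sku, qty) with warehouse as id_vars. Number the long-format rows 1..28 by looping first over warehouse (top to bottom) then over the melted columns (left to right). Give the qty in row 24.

227

28 rows total (7 × 4). Row 24: index ⌊(24-1)/4⌋ = 5 into warehouse → WH32; (24-1) mod 4 = 3 into the melted columns → LJ5.
So row 24 is (WH32, LJ5, 227); qty = 227.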